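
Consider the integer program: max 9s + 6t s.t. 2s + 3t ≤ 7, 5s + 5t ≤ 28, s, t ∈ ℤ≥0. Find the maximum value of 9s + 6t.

Relaxing integrality, the LP optimum is 31.50 at (s,t) = (3.5, 0), which is not an integer point.
(s,t)=(3,0): 2·3+3·0=6≤7, 5·3+5·0=15≤28, objective 27.
(s,t)=(2,1): 2·2+3·1=7≤7, 5·2+5·1=15≤28, objective 24.
The best lattice point is (3,0), giving 27.

27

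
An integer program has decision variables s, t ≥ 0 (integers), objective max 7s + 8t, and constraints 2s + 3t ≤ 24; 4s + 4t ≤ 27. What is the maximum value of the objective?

48

(s,t)=(0,6): 2·0+3·6=18≤24, 4·0+4·6=24≤27, objective 48.
(s,t)=(1,5): 2·1+3·5=17≤24, 4·1+4·5=24≤27, objective 47.
(s,t)=(0,5): 2·0+3·5=15≤24, 4·0+4·5=20≤27, objective 40.
Maximum is 48 at (s,t)=(0,6).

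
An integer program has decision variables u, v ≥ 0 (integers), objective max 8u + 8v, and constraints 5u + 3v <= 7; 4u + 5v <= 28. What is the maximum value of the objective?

(u,v)=(0,2) is feasible, giving 16.
(u,v)=(0,1) is feasible, giving 8.
Maximum is 16 at (u,v)=(0,2).

16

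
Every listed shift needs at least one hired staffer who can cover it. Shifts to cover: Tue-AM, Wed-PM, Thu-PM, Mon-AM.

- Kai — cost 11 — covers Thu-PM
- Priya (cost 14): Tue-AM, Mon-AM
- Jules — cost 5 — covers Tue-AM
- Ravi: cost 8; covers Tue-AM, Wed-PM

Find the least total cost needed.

33

Choose Kai, Priya, and Ravi: together they cover Tue-AM, Wed-PM, Thu-PM, Mon-AM — every shift.
Total cost: 11 + 14 + 8 = 33.
No cover costs less than 33.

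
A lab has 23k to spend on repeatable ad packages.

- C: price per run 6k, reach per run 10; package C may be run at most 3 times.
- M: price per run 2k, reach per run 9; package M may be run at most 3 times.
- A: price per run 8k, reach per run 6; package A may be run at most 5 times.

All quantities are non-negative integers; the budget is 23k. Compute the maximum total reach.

Take 3×C and 2×M: price 22 ≤ 23, reach 3·10 + 2·9 = 48.
No other integer combination yields more.

48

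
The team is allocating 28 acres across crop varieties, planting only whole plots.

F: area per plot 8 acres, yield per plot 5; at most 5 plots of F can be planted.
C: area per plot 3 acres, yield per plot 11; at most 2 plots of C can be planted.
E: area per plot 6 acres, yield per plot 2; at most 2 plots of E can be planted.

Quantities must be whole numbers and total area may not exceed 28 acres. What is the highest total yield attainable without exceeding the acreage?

C has the best ratio (11/3); taking only C gives at most 2×11 = 22 (stopped by the supply cap of 2).
Mixing does better — 2×F, 2×C, and 1×E: area 28 ≤ 28, yield 2·5 + 2·11 + 1·2 = 34.

34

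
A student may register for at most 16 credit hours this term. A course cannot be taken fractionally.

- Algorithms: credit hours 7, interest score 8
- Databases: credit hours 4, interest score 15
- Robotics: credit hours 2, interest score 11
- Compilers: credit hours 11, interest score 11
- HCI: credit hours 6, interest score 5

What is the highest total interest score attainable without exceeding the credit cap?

Take Algorithms, Databases, and Robotics: credit hours 7 + 4 + 2 = 13 ≤ 16, interest score 8 + 15 + 11 = 34.
No other feasible combination does better.

34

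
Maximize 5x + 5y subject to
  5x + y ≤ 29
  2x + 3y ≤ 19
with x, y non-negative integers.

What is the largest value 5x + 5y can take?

(x,y)=(5,3): 5·5+1·3=28≤29, 2·5+3·3=19≤19, objective 40.
(x,y)=(4,3): 5·4+1·3=23≤29, 2·4+3·3=17≤19, objective 35.
Maximum is 40 at (x,y)=(5,3).

40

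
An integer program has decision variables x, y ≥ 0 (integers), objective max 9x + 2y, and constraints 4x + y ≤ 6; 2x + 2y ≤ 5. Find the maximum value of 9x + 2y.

Relaxing integrality, the LP optimum is 13.50 at (x,y) = (1.5, 0), which is not an integer point.
(x,y)=(1,1): 4·1+1·1=5≤6, 2·1+2·1=4≤5, objective 11.
(x,y)=(1,0): 4·1+1·0=4≤6, 2·1+2·0=2≤5, objective 9.
(x,y)=(0,2): 4·0+1·2=2≤6, 2·0+2·2=4≤5, objective 4.
The best lattice point is (1,1), giving 11.

11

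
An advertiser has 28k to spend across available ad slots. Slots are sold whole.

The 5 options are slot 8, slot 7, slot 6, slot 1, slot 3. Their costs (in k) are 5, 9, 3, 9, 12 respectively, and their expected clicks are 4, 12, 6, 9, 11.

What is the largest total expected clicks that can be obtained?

Take slot 8, slot 7, slot 6, and slot 1: cost 5 + 9 + 3 + 9 = 26 ≤ 28, expected clicks 4 + 12 + 6 + 9 = 31.
No other feasible combination does better.

31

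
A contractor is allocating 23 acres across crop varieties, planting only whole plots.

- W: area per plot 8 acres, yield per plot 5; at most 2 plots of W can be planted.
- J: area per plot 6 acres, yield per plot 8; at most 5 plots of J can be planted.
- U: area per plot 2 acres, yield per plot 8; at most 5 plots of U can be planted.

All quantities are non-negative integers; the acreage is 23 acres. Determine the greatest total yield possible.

56

This is a bounded integer knapsack.
U has the best ratio (8/2); taking only U gives at most 5×8 = 40 (stopped by the supply cap of 5).
Mixing does better — 2×J and 5×U: area 22 ≤ 23, yield 2·8 + 5·8 = 56.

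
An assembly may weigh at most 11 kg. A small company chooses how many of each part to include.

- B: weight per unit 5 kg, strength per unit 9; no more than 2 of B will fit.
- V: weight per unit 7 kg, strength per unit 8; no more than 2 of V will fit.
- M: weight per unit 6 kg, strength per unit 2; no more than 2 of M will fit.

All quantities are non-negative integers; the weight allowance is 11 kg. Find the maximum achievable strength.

B has the best ratio (9/5); taking only B gives at most 2×9 = 18 (stopped by the weight limit).
Optimal: 2×B: weight 10 ≤ 11, strength 2·9 = 18.

18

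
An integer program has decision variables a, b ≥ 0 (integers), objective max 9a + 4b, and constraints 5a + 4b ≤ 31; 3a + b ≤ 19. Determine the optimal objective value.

The continuous relaxation peaks at (6.2, 0) with value 55.80; rounding to a feasible lattice point costs some objective.
(a,b)=(6,0): 5·6+4·0=30≤31, 3·6+1·0=18≤19, objective 54.
(a,b)=(5,1): 5·5+4·1=29≤31, 3·5+1·1=16≤19, objective 49.
(a,b)=(5,0): 5·5+4·0=25≤31, 3·5+1·0=15≤19, objective 45.
No feasible integer point exceeds 54.

54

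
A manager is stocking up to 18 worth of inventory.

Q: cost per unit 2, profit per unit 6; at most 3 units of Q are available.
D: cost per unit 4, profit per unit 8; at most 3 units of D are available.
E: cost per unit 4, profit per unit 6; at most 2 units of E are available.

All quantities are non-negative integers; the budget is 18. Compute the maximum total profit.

This is a bounded integer knapsack.
Q has the best ratio (6/2); taking only Q gives at most 3×6 = 18 (stopped by the supply cap of 3).
Mixing does better — 3×Q and 3×D: cost 18 ≤ 18, profit 3·6 + 3·8 = 42.

42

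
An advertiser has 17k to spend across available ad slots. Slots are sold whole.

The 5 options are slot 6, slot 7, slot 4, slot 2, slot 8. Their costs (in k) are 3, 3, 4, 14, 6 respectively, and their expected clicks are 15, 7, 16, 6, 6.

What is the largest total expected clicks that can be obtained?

Allowing fractional choices, the relaxed optimum would be about 44.4, but ad slots are indivisible.
slot 6 + slot 4 + slot 8: cost 3 + 4 + 6 = 13 ≤ 17, expected clicks 15 + 16 + 6 = 37.
slot 6 + slot 7 + slot 4: cost 3 + 3 + 4 = 10 ≤ 17, expected clicks 15 + 7 + 16 = 38.
slot 6 + slot 7 + slot 4 + slot 8: cost 3 + 3 + 4 + 6 = 16 ≤ 17, expected clicks 15 + 7 + 16 + 6 = 44.
Best is slot 6, slot 7, slot 4, and slot 8 with total expected clicks 44.

44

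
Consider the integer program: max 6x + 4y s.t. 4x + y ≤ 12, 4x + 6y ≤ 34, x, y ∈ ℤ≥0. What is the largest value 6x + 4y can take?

28

The continuous relaxation peaks at (1.9, 4.4) with value 29.00; rounding to a feasible lattice point costs some objective.
(x,y)=(2,4): 4·2+1·4=12≤12, 4·2+6·4=32≤34, objective 28.
(x,y)=(1,5): 4·1+1·5=9≤12, 4·1+6·5=34≤34, objective 26.
The best lattice point is (2,4), giving 28.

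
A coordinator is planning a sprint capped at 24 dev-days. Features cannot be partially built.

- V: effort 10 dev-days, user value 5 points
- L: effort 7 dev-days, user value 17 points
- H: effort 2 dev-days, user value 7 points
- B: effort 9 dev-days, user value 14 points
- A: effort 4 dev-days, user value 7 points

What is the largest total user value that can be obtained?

This is an integer program with binary decision variables.
Take L, H, B, and A: effort 7 + 2 + 9 + 4 = 22 ≤ 24, user value 17 + 7 + 14 + 7 = 45.
No other feasible combination does better.

45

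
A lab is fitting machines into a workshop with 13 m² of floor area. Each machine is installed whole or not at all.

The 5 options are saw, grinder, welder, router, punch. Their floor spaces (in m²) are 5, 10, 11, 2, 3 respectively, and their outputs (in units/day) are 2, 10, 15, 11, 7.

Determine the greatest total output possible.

26

welder + router: floor space 11 + 2 = 13 ≤ 13, output 15 + 11 = 26.
grinder + router: floor space 10 + 2 = 12 ≤ 13, output 10 + 11 = 21.
Best is welder and router with total output 26.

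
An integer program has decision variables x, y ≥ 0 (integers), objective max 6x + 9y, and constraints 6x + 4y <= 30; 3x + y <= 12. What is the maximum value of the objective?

(x,y)=(0,7): 6·0+4·7=28≤30, 3·0+1·7=7≤12, objective 63.
(x,y)=(1,6): 6·1+4·6=30≤30, 3·1+1·6=9≤12, objective 60.
(x,y)=(0,6): 6·0+4·6=24≤30, 3·0+1·6=6≤12, objective 54.
No feasible integer point exceeds 63.

63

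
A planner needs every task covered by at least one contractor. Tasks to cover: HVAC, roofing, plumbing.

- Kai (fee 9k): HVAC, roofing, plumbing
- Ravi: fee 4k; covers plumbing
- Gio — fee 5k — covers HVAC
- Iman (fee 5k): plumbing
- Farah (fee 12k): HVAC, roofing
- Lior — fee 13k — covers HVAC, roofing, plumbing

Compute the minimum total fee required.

This is an integer covering problem.
Kai alone covers HVAC, roofing, plumbing — every task.
Total fee: 9.
No cover costs less than 9.

9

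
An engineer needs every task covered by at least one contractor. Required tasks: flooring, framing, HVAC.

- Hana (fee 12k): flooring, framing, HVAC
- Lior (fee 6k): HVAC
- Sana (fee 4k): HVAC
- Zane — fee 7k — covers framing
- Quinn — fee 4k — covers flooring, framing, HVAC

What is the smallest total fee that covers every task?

4

Quinn alone covers flooring, framing, HVAC — every task.
Total fee: 4.
No cover costs less than 4.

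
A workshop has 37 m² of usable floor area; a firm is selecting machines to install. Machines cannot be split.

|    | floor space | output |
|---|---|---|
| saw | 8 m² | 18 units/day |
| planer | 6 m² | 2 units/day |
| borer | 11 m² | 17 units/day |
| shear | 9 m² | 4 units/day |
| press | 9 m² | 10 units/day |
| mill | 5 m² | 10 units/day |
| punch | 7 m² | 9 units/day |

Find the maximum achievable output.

Allowing fractional choices, the relaxed optimum would be about 60.7, but machines are indivisible.
saw + borer + press + mill: floor space 8 + 11 + 9 + 5 = 33 ≤ 37, output 18 + 17 + 10 + 10 = 55.
saw + planer + borer + mill + punch: floor space 8 + 6 + 11 + 5 + 7 = 37 ≤ 37, output 18 + 2 + 17 + 10 + 9 = 56.
Best is saw, planer, borer, mill, and punch with total output 56.

56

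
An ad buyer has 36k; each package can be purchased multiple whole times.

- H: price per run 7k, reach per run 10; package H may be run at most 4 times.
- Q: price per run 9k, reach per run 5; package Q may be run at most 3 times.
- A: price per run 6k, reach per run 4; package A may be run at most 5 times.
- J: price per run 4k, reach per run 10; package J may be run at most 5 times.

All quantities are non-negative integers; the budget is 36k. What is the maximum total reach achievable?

70

J has the best ratio (10/4); taking only J gives at most 5×10 = 50 (stopped by the supply cap of 5).
Mixing does better — 2×H and 5×J: price 34 ≤ 36, reach 2·10 + 5·10 = 70.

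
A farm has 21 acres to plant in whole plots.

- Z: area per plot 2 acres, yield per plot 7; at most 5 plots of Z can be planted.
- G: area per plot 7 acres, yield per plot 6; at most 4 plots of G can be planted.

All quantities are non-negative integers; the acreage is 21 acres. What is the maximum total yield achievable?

This is a bounded integer knapsack.
Take 5×Z and 1×G: area 17 ≤ 21, yield 5·7 + 1·6 = 41.
Z has the best ratio (7/2) and is taken to its limit of 5; remaining capacity is filled optimally with the others.

41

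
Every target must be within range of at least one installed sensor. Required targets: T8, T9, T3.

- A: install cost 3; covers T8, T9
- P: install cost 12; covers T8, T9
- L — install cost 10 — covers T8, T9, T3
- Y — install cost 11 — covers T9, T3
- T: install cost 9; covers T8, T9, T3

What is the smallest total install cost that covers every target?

The greedy cost-per-new-target heuristic would pick A and T for 12, but a cheaper cover exists.
T alone covers T8, T9, T3 — every target.
Total install cost: 9.
No cover costs less than 9.

9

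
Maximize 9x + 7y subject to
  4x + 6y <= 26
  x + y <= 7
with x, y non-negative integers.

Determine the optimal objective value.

54

Relaxing integrality, the LP optimum is 58.50 at (x,y) = (6.5, 0), which is not an integer point.
(x,y)=(6,0): 4·6+6·0=24≤26, 1·6+1·0=6≤7, objective 54.
(x,y)=(5,1): 4·5+6·1=26≤26, 1·5+1·1=6≤7, objective 52.
(x,y)=(5,0): 4·5+6·0=20≤26, 1·5+1·0=5≤7, objective 45.
The best lattice point is (6,0), giving 54.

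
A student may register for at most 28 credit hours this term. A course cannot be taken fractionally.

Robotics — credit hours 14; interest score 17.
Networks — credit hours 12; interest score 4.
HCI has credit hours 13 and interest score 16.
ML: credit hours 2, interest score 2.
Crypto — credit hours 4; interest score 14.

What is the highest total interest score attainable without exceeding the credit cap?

33

Take Robotics, ML, and Crypto: credit hours 14 + 2 + 4 = 20 ≤ 28, interest score 17 + 2 + 14 = 33.
No feasible combination exceeds this.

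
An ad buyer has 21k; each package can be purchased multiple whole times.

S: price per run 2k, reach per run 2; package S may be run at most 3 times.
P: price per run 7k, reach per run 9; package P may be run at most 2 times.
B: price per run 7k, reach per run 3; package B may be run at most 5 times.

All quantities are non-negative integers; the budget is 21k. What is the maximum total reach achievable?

P has the best ratio (9/7); taking only P gives at most 2×9 = 18 (stopped by the supply cap of 2).
Mixing does better — 3×S and 2×P: price 20 ≤ 21, reach 3·2 + 2·9 = 24.

24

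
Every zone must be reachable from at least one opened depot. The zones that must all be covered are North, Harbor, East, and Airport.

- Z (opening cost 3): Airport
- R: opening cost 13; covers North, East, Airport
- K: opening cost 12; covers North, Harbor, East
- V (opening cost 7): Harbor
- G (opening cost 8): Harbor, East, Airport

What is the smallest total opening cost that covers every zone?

15

This is an integer covering problem.
The greedy cost-per-new-zone heuristic would pick G and K for 20, but a cheaper cover exists.
Choose Z and K: together they cover North, Harbor, East, Airport — every zone.
Total opening cost: 3 + 12 = 15.
No cover costs less than 15.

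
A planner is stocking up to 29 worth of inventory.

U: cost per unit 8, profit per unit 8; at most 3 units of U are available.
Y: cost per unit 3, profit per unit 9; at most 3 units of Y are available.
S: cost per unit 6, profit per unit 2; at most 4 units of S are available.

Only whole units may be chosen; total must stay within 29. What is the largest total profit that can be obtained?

Y has the best ratio (9/3); taking only Y gives at most 3×9 = 27 (stopped by the supply cap of 3).
Mixing does better — 2×U and 3×Y: cost 25 ≤ 29, profit 2·8 + 3·9 = 43.

43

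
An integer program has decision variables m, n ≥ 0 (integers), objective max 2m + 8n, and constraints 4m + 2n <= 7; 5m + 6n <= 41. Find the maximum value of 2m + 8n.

24

The continuous relaxation peaks at (0, 3.5) with value 28.00; rounding to a feasible lattice point costs some objective.
(m,n)=(0,3): 4·0+2·3=6≤7, 5·0+6·3=18≤41, objective 24.
(m,n)=(0,2): 4·0+2·2=4≤7, 5·0+6·2=12≤41, objective 16.
No feasible integer point exceeds 24.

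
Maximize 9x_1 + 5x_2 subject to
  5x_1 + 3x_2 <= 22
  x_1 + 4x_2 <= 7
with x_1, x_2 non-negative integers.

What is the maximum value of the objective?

(x_1,x_2)=(4,0): 5·4+3·0=20≤22, 1·4+4·0=4≤7, objective 36.
(x_1,x_2)=(3,1): 5·3+3·1=18≤22, 1·3+4·1=7≤7, objective 32.
Maximum is 36 at (x_1,x_2)=(4,0).

36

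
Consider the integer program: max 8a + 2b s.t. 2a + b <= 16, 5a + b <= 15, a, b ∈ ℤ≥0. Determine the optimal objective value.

30

(a,b)=(0,15): 2·0+1·15=15≤16, 5·0+1·15=15≤15, objective 30.
(a,b)=(0,14): 2·0+1·14=14≤16, 5·0+1·14=14≤15, objective 28.
The best lattice point is (0,15), giving 30.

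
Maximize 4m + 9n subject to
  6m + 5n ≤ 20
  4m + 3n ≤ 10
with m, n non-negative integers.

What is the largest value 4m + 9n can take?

27

The continuous relaxation peaks at (0, 3.33) with value 30.00; rounding to a feasible lattice point costs some objective.
(m,n)=(0,3): 6·0+5·3=15≤20, 4·0+3·3=9≤10, objective 27.
(m,n)=(1,2): 6·1+5·2=16≤20, 4·1+3·2=10≤10, objective 22.
(m,n)=(0,2): 6·0+5·2=10≤20, 4·0+3·2=6≤10, objective 18.
The best lattice point is (0,3), giving 27.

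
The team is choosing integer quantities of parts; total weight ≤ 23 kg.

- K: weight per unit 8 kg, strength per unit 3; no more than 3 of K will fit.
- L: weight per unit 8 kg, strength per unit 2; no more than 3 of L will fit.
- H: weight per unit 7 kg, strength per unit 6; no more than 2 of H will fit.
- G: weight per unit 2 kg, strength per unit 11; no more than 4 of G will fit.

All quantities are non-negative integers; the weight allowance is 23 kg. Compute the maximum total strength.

56

This is a bounded integer knapsack.
1×K, 1×H, and 4×G: weight 23 ≤ 23, strength 1·3 + 1·6 + 4·11 = 53.
2×H and 4×G: weight 22 ≤ 23, strength 2·6 + 4·11 = 56.
Best is 56.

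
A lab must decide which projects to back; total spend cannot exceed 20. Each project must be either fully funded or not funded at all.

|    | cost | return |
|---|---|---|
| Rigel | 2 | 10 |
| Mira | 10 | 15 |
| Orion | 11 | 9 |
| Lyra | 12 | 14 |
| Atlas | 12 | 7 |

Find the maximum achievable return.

25

Allowing fractional choices, the relaxed optimum would be about 34.3, but projects are indivisible.
Rigel + Lyra: cost 2 + 12 = 14 ≤ 20, return 10 + 14 = 24.
Rigel + Orion: cost 2 + 11 = 13 ≤ 20, return 10 + 9 = 19.
Rigel + Mira: cost 2 + 10 = 12 ≤ 20, return 10 + 15 = 25.
Best is Rigel and Mira with total return 25.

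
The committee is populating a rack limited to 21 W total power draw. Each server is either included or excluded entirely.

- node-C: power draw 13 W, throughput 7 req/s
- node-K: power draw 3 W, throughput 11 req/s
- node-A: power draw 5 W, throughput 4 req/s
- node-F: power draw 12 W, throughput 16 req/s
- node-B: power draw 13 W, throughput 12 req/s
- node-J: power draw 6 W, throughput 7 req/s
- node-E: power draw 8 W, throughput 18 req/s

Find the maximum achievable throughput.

node-K + node-F + node-J: power draw 3 + 12 + 6 = 21 ≤ 21, throughput 11 + 16 + 7 = 34.
node-F + node-E: power draw 12 + 8 = 20 ≤ 21, throughput 16 + 18 = 34.
node-K + node-J + node-E: power draw 3 + 6 + 8 = 17 ≤ 21, throughput 11 + 7 + 18 = 36.
Best is node-K, node-J, and node-E with total throughput 36.

36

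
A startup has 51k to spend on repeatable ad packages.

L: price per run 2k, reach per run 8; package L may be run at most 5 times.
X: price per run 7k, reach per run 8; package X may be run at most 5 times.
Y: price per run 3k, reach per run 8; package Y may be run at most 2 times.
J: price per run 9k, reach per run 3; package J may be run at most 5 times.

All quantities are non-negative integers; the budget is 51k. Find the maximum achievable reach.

96

This is a bounded integer knapsack.
L has the best ratio (8/2); taking only L gives at most 5×8 = 40 (stopped by the supply cap of 5).
Mixing does better — 5×L, 5×X, and 2×Y: price 51 ≤ 51, reach 5·8 + 5·8 + 2·8 = 96.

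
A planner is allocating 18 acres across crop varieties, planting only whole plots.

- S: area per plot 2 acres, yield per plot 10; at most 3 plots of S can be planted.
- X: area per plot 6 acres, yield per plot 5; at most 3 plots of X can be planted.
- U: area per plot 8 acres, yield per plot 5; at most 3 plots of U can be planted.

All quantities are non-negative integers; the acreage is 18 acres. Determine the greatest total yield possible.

40

3×S and 2×X: area 18 ≤ 18, yield 3·10 + 2·5 = 40.
3×S and 1×U: area 14 ≤ 18, yield 3·10 + 1·5 = 35.
Best is 40.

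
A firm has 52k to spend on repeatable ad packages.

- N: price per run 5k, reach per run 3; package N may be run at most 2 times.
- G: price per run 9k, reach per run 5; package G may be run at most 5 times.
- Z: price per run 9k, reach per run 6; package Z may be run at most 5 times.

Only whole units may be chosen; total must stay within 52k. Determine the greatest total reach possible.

33

1×N and 5×Z: price 50 ≤ 52, reach 1·3 + 5·6 = 33.
1×N, 1×G, and 4×Z: price 50 ≤ 52, reach 1·3 + 1·5 + 4·6 = 32.
Best is 33.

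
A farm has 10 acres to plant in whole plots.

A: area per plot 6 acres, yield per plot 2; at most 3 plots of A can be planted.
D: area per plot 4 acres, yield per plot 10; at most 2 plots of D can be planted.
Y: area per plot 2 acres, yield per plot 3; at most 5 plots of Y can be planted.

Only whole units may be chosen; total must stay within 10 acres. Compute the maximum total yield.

23

This is a bounded integer knapsack.
D has the best ratio (10/4); taking only D gives at most 2×10 = 20 (stopped by the area limit).
Mixing does better — 2×D and 1×Y: area 10 ≤ 10, yield 2·10 + 1·3 = 23.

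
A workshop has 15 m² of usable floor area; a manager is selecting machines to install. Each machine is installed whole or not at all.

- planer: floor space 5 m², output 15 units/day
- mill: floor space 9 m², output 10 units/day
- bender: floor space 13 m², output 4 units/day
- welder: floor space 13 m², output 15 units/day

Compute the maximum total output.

25

Allowing fractional choices, the relaxed optimum would be about 26.5, but machines are indivisible.
welder: floor space 13 ≤ 15, output 15.
planer: floor space 5 ≤ 15, output 15.
planer + mill: floor space 5 + 9 = 14 ≤ 15, output 15 + 10 = 25.
Best is planer and mill with total output 25.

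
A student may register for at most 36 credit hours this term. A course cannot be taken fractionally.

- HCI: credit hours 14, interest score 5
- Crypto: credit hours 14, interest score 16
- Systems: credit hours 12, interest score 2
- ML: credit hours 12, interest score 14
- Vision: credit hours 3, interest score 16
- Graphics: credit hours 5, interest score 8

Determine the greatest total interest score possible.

54

Treat it as a binary knapsack problem.
HCI + Crypto + Vision + Graphics: credit hours 14 + 14 + 3 + 5 = 36 ≤ 36, interest score 5 + 16 + 16 + 8 = 45.
Crypto + ML + Vision: credit hours 14 + 12 + 3 = 29 ≤ 36, interest score 16 + 14 + 16 = 46.
Crypto + ML + Vision + Graphics: credit hours 14 + 12 + 3 + 5 = 34 ≤ 36, interest score 16 + 14 + 16 + 8 = 54.
Best is Crypto, ML, Vision, and Graphics with total interest score 54.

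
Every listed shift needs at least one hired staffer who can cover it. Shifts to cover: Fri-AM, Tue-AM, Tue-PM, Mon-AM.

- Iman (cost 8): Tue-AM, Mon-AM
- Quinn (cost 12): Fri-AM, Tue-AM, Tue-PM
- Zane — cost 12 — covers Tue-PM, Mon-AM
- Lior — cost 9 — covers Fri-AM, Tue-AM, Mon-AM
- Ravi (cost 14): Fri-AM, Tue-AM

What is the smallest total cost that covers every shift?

20

This is a weighted set-cover instance.
The greedy cost-per-new-shift heuristic would pick Lior and Quinn for 21, but a cheaper cover exists.
Choose Iman and Quinn: together they cover Fri-AM, Tue-AM, Tue-PM, Mon-AM — every shift.
Total cost: 8 + 12 = 20.
No cover costs less than 20.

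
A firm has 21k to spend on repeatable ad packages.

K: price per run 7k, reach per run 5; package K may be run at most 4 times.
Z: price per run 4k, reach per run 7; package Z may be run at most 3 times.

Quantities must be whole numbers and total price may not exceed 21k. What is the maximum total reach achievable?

Take 1×K and 3×Z: price 19 ≤ 21, reach 1·5 + 3·7 = 26.
Z has the best ratio (7/4) and is taken to its limit of 3; remaining capacity is filled optimally with the others.

26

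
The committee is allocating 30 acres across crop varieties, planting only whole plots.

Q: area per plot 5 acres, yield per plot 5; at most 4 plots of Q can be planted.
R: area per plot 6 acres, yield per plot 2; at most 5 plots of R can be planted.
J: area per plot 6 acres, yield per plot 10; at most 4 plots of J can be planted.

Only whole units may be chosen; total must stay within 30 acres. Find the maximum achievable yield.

1×R and 4×J: area 30 ≤ 30, yield 1·2 + 4·10 = 42.
1×Q and 4×J: area 29 ≤ 30, yield 1·5 + 4·10 = 45.
Best is 45.

45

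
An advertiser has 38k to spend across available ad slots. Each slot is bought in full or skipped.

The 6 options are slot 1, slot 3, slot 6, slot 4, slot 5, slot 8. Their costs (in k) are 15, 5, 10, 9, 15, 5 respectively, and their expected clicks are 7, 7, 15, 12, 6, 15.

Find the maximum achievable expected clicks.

49

slot 1 + slot 3 + slot 6 + slot 8: cost 15 + 5 + 10 + 5 = 35 ≤ 38, expected clicks 7 + 7 + 15 + 15 = 44.
slot 3 + slot 6 + slot 4 + slot 8: cost 5 + 10 + 9 + 5 = 29 ≤ 38, expected clicks 7 + 15 + 12 + 15 = 49.
Best is slot 3, slot 6, slot 4, and slot 8 with total expected clicks 49.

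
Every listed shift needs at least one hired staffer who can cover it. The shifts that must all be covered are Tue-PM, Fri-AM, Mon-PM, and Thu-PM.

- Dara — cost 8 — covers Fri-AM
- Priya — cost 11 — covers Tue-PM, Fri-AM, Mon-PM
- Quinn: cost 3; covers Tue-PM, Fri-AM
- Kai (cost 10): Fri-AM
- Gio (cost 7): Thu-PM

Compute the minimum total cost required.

18

The greedy cost-per-new-shift heuristic would pick Quinn, Gio, and Priya for 21, but a cheaper cover exists.
Choose Priya and Gio: together they cover Tue-PM, Fri-AM, Mon-PM, Thu-PM — every shift.
Total cost: 11 + 7 = 18.
No cover costs less than 18.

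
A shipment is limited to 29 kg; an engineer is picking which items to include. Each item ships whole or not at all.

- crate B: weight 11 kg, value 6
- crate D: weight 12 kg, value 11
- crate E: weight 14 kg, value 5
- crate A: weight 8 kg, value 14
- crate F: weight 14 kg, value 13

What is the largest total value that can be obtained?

27

Take crate A and crate F: weight 8 + 14 = 22 ≤ 29, value 14 + 13 = 27.
No other feasible combination does better.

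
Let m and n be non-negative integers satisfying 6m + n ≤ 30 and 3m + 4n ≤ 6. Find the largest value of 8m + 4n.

16

(m,n)=(2,0) is feasible, giving 16.
(m,n)=(1,0) is feasible, giving 8.
No feasible integer point exceeds 16.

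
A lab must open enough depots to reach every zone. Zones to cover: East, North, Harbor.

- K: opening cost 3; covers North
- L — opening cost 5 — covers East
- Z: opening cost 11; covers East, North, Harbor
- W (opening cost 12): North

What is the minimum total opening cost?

The greedy cost-per-new-zone heuristic would pick K, L, and Z for 19, but a cheaper cover exists.
Z alone covers East, North, Harbor — every zone.
Total opening cost: 11.
No cover costs less than 11.

11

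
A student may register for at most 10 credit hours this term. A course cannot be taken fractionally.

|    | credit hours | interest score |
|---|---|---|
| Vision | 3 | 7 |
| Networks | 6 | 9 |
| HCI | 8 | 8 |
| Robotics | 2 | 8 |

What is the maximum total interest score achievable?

17

Networks + Robotics: credit hours 6 + 2 = 8 ≤ 10, interest score 9 + 8 = 17.
Vision + Networks: credit hours 3 + 6 = 9 ≤ 10, interest score 7 + 9 = 16.
Best is Networks and Robotics with total interest score 17.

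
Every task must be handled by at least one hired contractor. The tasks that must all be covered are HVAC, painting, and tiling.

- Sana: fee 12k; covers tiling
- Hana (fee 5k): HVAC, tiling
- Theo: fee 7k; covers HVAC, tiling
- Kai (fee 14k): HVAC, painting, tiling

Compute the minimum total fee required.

The greedy cost-per-new-task heuristic would pick Hana and Kai for 19, but a cheaper cover exists.
Kai alone covers HVAC, painting, tiling — every task.
Total fee: 14.
No cover costs less than 14.

14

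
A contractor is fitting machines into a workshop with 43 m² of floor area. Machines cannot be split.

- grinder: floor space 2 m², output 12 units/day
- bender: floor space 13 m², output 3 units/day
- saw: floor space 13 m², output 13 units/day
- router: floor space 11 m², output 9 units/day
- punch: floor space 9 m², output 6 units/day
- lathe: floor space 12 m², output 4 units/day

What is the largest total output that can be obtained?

40

Allowing fractional choices, the relaxed optimum would be about 42.7, but machines are indivisible.
grinder + saw + router + lathe: floor space 2 + 13 + 11 + 12 = 38 ≤ 43, output 12 + 13 + 9 + 4 = 38.
grinder + bender + saw + router: floor space 2 + 13 + 13 + 11 = 39 ≤ 43, output 12 + 3 + 13 + 9 = 37.
grinder + saw + router + punch: floor space 2 + 13 + 11 + 9 = 35 ≤ 43, output 12 + 13 + 9 + 6 = 40.
Best is grinder, saw, router, and punch with total output 40.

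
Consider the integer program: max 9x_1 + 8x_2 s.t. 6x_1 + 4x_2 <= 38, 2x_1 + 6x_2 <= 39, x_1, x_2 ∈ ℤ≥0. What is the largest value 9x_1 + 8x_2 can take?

67

(x_1,x_2)=(3,5): 6·3+4·5=38≤38, 2·3+6·5=36≤39, objective 67.
(x_1,x_2)=(3,4): 6·3+4·4=34≤38, 2·3+6·4=30≤39, objective 59.
(x_1,x_2)=(2,5): 6·2+4·5=32≤38, 2·2+6·5=34≤39, objective 58.
The best lattice point is (3,5), giving 67.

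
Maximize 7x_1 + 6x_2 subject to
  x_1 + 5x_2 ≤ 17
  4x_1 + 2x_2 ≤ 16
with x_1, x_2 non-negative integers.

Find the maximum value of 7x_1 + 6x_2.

Relaxing integrality, the LP optimum is 35.22 at (x_1,x_2) = (2.56, 2.89), which is not an integer point.
(x_1,x_2)=(3,2): 1·3+5·2=13≤17, 4·3+2·2=16≤16, objective 33.
(x_1,x_2)=(2,3): 1·2+5·3=17≤17, 4·2+2·3=14≤16, objective 32.
(x_1,x_2)=(3,1): 1·3+5·1=8≤17, 4·3+2·1=14≤16, objective 27.
Maximum is 33 at (x_1,x_2)=(3,2).

33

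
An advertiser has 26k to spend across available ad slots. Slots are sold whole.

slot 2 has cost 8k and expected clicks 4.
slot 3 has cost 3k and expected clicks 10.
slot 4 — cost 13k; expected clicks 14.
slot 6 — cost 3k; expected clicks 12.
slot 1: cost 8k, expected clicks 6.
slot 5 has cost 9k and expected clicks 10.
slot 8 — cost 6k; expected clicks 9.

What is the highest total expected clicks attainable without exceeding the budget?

This is an integer program with binary decision variables.
Allowing fractional choices, the relaxed optimum would be about 46.4, but ad slots are indivisible.
slot 3 + slot 6 + slot 5 + slot 8: cost 3 + 3 + 9 + 6 = 21 ≤ 26, expected clicks 10 + 12 + 10 + 9 = 41.
slot 3 + slot 6 + slot 1 + slot 5: cost 3 + 3 + 8 + 9 = 23 ≤ 26, expected clicks 10 + 12 + 6 + 10 = 38.
slot 3 + slot 4 + slot 6 + slot 8: cost 3 + 13 + 3 + 6 = 25 ≤ 26, expected clicks 10 + 14 + 12 + 9 = 45.
Best is slot 3, slot 4, slot 6, and slot 8 with total expected clicks 45.

45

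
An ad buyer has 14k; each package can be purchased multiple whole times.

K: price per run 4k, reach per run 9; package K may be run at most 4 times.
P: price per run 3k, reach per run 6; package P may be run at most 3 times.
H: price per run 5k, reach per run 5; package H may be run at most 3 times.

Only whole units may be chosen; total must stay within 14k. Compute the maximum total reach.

Take 2×K and 2×P: price 14 ≤ 14, reach 2·9 + 2·6 = 30.
No other integer combination yields more.

30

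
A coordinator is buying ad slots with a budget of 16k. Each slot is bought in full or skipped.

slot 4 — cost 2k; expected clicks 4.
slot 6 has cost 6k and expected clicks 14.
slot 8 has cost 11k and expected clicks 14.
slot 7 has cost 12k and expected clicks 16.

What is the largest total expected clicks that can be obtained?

20

slot 4 + slot 7: cost 2 + 12 = 14 ≤ 16, expected clicks 4 + 16 = 20.
slot 4 + slot 6: cost 2 + 6 = 8 ≤ 16, expected clicks 4 + 14 = 18.
Best is slot 4 and slot 7 with total expected clicks 20.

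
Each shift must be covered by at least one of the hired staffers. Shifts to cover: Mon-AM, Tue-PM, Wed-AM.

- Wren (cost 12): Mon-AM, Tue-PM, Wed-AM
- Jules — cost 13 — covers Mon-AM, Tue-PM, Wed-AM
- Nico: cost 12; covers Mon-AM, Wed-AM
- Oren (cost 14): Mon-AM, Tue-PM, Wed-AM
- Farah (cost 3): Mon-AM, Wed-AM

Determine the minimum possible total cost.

Wren alone covers Mon-AM, Tue-PM, Wed-AM — every shift.
Total cost: 12.

12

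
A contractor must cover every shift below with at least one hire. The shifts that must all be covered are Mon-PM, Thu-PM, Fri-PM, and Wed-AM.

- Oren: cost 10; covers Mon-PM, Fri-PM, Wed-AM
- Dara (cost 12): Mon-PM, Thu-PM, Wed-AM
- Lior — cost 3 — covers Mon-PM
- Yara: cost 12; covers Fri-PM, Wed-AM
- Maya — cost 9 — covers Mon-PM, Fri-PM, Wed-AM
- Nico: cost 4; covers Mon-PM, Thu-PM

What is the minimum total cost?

13

Choose Maya and Nico: together they cover Mon-PM, Thu-PM, Fri-PM, Wed-AM — every shift.
Total cost: 9 + 4 = 13.
No cover costs less than 13.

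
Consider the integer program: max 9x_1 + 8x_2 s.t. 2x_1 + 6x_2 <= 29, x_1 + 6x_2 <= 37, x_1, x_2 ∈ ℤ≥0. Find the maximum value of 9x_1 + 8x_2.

126

The continuous relaxation peaks at (14.5, 0) with value 130.50; rounding to a feasible lattice point costs some objective.
(x_1,x_2)=(14,0): 2·14+6·0=28≤29, 1·14+6·0=14≤37, objective 126.
(x_1,x_2)=(13,0): 2·13+6·0=26≤29, 1·13+6·0=13≤37, objective 117.
No feasible integer point exceeds 126.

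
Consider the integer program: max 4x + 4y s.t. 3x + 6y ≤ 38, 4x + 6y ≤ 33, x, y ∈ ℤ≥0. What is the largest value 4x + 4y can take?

The continuous relaxation peaks at (8.25, 0) with value 33.00; rounding to a feasible lattice point costs some objective.
(x,y)=(8,0): 3·8+6·0=24≤38, 4·8+6·0=32≤33, objective 32.
(x,y)=(7,0): 3·7+6·0=21≤38, 4·7+6·0=28≤33, objective 28.
Maximum is 32 at (x,y)=(8,0).

32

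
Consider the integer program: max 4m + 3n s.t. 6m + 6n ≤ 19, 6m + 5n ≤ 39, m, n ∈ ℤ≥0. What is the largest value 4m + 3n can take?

Relaxing integrality, the LP optimum is 12.67 at (m,n) = (3.17, 0), which is not an integer point.
(m,n)=(3,0): 6·3+6·0=18≤19, 6·3+5·0=18≤39, objective 12.
(m,n)=(2,1): 6·2+6·1=18≤19, 6·2+5·1=17≤39, objective 11.
(m,n)=(2,0): 6·2+6·0=12≤19, 6·2+5·0=12≤39, objective 8.
Maximum is 12 at (m,n)=(3,0).

12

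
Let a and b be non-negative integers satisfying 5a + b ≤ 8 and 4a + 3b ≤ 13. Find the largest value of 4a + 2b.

10

(a,b)=(1,3) is feasible, giving 10.
(a,b)=(1,2) is feasible, giving 8.
(a,b)=(0,4) is feasible, giving 8.
Maximum is 10 at (a,b)=(1,3).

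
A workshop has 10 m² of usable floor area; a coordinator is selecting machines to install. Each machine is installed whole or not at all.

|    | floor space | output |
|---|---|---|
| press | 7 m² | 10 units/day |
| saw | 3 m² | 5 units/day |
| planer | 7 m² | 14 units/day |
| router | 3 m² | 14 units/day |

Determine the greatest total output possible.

28

planer + router: floor space 7 + 3 = 10 ≤ 10, output 14 + 14 = 28.
press + router: floor space 7 + 3 = 10 ≤ 10, output 10 + 14 = 24.
saw + router: floor space 3 + 3 = 6 ≤ 10, output 5 + 14 = 19.
Best is planer and router with total output 28.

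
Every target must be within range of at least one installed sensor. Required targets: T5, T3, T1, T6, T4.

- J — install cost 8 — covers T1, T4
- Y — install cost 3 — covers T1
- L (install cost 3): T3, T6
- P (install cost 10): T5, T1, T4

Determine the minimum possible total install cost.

The greedy cost-per-new-target heuristic would pick L, Y, and P for 16, but a cheaper cover exists.
Choose L and P: together they cover T5, T3, T1, T6, T4 — every target.
Total install cost: 3 + 10 = 13.
No cover costs less than 13.

13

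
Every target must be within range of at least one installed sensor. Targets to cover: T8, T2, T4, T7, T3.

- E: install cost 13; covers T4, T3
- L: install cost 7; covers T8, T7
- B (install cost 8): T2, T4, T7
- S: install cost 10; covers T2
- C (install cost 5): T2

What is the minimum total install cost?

The greedy cost-per-new-target heuristic would pick B, L, and E for 28, but a cheaper cover exists.
Choose E, L, and C: together they cover T8, T2, T4, T7, T3 — every target.
Total install cost: 13 + 7 + 5 = 25.
No cover costs less than 25.

25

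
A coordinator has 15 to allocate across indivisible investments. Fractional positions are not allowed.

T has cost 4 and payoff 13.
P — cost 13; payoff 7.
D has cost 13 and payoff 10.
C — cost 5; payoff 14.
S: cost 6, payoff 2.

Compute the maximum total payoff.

29

Allowing fractional choices, the relaxed optimum would be about 31.6, but investments are indivisible.
T + C + S: cost 4 + 5 + 6 = 15 ≤ 15, payoff 13 + 14 + 2 = 29.
T + C: cost 4 + 5 = 9 ≤ 15, payoff 13 + 14 = 27.
C + S: cost 5 + 6 = 11 ≤ 15, payoff 14 + 2 = 16.
Best is T, C, and S with total payoff 29.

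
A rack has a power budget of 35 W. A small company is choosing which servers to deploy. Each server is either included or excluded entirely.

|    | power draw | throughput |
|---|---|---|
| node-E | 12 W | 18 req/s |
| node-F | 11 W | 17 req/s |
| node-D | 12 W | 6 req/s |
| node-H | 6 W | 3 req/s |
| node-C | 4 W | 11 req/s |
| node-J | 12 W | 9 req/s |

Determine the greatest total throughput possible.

49

Take node-E, node-F, node-H, and node-C: power draw 12 + 11 + 6 + 4 = 33 ≤ 35, throughput 18 + 17 + 3 + 11 = 49.
No other feasible combination does better.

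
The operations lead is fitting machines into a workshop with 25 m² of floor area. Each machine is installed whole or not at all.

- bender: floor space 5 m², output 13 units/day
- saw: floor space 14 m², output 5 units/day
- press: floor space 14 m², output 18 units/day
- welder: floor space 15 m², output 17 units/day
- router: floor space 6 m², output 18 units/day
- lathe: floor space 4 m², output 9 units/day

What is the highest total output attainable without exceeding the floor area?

welder + router + lathe: floor space 15 + 6 + 4 = 25 ≤ 25, output 17 + 18 + 9 = 44.
bender + press + router: floor space 5 + 14 + 6 = 25 ≤ 25, output 13 + 18 + 18 = 49.
press + router + lathe: floor space 14 + 6 + 4 = 24 ≤ 25, output 18 + 18 + 9 = 45.
Best is bender, press, and router with total output 49.

49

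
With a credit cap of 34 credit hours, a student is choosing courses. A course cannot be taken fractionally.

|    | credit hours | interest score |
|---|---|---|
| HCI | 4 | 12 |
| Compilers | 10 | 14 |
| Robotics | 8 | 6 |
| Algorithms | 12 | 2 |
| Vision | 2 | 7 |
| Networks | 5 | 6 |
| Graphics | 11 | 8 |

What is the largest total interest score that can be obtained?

Treat it as a binary knapsack problem.
Take HCI, Compilers, Vision, Networks, and Graphics: credit hours 4 + 10 + 2 + 5 + 11 = 32 ≤ 34, interest score 12 + 14 + 7 + 6 + 8 = 47.
No other feasible combination does better.

47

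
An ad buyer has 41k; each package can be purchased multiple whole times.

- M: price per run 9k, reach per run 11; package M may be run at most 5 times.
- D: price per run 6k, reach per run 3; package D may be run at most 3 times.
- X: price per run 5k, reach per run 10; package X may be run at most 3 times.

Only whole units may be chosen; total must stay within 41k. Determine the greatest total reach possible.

55

X has the best ratio (10/5); taking only X gives at most 3×10 = 30 (stopped by the supply cap of 3).
Mixing does better — 2×M, 1×D, and 3×X: price 39 ≤ 41, reach 2·11 + 1·3 + 3·10 = 55.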